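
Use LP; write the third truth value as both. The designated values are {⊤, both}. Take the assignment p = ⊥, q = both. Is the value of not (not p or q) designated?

not p = not ⊥ = ⊤
not p or q = ⊤ or both = ⊤
not (not p or q) = not ⊤ = ⊥
⊥ ∉ {⊤, both}.

No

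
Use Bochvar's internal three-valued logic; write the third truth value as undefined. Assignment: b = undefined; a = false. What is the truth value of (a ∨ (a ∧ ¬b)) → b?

undefined

¬b = ¬undefined = undefined
a ∧ ¬b = false ∧ undefined = undefined
a ∨ (a ∧ ¬b) = false ∨ undefined = undefined
(a ∨ (a ∧ ¬b)) → b = undefined → undefined = undefined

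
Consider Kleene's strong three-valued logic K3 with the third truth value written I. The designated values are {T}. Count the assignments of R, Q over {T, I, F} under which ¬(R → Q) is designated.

Designated under: (R=T, Q=F).

1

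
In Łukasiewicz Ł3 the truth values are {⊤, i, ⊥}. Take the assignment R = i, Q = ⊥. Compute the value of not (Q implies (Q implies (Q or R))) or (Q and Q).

⊥

Q or R = ⊥ or i = i
Q implies (Q or R) = ⊥ implies i = ⊤  [min(1, 1−0+½)]
Q implies (Q implies (Q or R)) = ⊥ implies ⊤ = ⊤
not (Q implies (Q implies (Q or R))) = not ⊤ = ⊥
Q and Q = ⊥ and ⊥ = ⊥
not (Q implies (Q implies (Q or R))) or (Q and Q) = ⊥ or ⊥ = ⊥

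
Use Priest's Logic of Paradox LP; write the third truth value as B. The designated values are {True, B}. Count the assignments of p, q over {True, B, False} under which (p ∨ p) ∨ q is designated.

Of the 9 assignments, 8 give a value in {True, B}.

8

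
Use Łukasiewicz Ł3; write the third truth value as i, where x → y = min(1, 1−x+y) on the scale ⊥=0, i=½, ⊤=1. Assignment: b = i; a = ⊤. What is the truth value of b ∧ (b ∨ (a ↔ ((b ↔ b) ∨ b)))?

i

b ↔ b = i ↔ i = ⊤  [1 − |½−½|]
(b ↔ b) ∨ b = ⊤ ∨ i = ⊤
a ↔ ((b ↔ b) ∨ b) = ⊤ ↔ ⊤ = ⊤
b ∨ (a ↔ ((b ↔ b) ∨ b)) = i ∨ ⊤ = ⊤
b ∧ (b ∨ (a ↔ ((b ↔ b) ∨ b))) = i ∧ ⊤ = i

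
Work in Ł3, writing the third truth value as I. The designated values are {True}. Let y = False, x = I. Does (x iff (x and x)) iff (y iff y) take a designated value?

Yes

x and x = I and I = I
x iff (x and x) = I iff I = True  [1 − |½−½|]
y iff y = False iff False = True
(x iff (x and x)) iff (y iff y) = True iff True = True
True ∈ {True}.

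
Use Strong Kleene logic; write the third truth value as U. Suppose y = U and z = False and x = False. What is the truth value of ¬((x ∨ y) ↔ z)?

U

x ∨ y = False ∨ U = U
(x ∨ y) ↔ z = U ↔ False = U
¬((x ∨ y) ↔ z) = ¬U = U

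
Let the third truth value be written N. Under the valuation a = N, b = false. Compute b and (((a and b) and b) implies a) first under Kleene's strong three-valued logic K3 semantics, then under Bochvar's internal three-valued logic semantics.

In Kleene's strong three-valued logic K3: a and b = N and false = false
(a and b) and b = false and false = false
((a and b) and b) implies a = false implies N = true
b and (((a and b) and b) implies a) = false and true = false
In Bochvar's internal three-valued logic: a and b = N and false = N
(a and b) and b = N and false = N
((a and b) and b) implies a = N implies N = N  [any arg is the third value ⇒ result is the third value]
b and (((a and b) and b) implies a) = false and N = N
They differ because Kleene's strong three-valued logic K3 and Bochvar's internal three-valued logic treat N differently under the binary connectives.

false; N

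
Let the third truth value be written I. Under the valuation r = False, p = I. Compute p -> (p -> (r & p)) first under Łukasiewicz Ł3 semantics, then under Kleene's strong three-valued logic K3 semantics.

In Łukasiewicz Ł3: r & p = False & I = False
p -> (r & p) = I -> False = I  [min(1, 1−½+0)]
p -> (p -> (r & p)) = I -> I = True
In Kleene's strong three-valued logic K3: r & p = False & I = False
p -> (r & p) = I -> False = I  [~I | False]
p -> (p -> (r & p)) = I -> I = I
They differ because Łukasiewicz Ł3 and Kleene's strong three-valued logic K3 treat I differently under implication.

True; I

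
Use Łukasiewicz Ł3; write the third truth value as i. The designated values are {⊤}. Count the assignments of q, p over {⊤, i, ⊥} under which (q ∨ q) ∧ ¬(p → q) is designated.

Of the 9 assignments, 0 give a value in {⊤}.

0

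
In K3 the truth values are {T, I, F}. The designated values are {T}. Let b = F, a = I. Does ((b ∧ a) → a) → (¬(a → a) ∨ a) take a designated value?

b ∧ a = F ∧ I = F
(b ∧ a) → a = F → I = T  [¬F ∨ I]
a → a = I → I = I
¬(a → a) = ¬I = I
¬(a → a) ∨ a = I ∨ I = I
((b ∧ a) → a) → (¬(a → a) ∨ a) = T → I = I
I ∉ {T}.

No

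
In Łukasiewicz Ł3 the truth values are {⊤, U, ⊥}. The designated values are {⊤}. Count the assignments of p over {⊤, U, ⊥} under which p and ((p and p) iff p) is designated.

1

p=⊤: ⊤ ✓
p=U: U ·
p=⊥: ⊥ ·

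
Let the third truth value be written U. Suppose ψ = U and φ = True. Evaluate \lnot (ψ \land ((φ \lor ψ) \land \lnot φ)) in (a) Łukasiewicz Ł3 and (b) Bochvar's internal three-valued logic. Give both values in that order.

True; U

In Łukasiewicz Ł3: φ \lor ψ = True \lor U = True
\lnot φ = \lnot True = False
(φ \lor ψ) \land \lnot φ = True \land False = False
ψ \land ((φ \lor ψ) \land \lnot φ) = U \land False = False
\lnot (ψ \land ((φ \lor ψ) \land \lnot φ)) = \lnot False = True
In Bochvar's internal three-valued logic: φ \lor ψ = True \lor U = U
\lnot φ = \lnot True = False
(φ \lor ψ) \land \lnot φ = U \land False = U
ψ \land ((φ \lor ψ) \land \lnot φ) = U \land U = U
\lnot (ψ \land ((φ \lor ψ) \land \lnot φ)) = \lnot U = U
They differ because Łukasiewicz Ł3 and Bochvar's internal three-valued logic treat U differently under the binary connectives.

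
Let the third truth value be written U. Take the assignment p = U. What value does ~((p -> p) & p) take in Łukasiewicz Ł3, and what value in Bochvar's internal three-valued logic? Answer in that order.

U; U

In Łukasiewicz Ł3: p -> p = U -> U = T  [min(1, 1−½+½)]
(p -> p) & p = T & U = U
~((p -> p) & p) = ~U = U
In Bochvar's internal three-valued logic: p -> p = U -> U = U  [any arg is the third value ⇒ result is the third value]
(p -> p) & p = U & U = U
~((p -> p) & p) = ~U = U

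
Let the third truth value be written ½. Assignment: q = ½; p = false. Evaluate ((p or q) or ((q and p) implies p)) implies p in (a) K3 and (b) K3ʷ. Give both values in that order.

In K3: p or q = false or ½ = ½
q and p = ½ and false = false
(q and p) implies p = false implies false = true
(p or q) or ((q and p) implies p) = ½ or true = true
((p or q) or ((q and p) implies p)) implies p = true implies false = false
In K3ʷ: p or q = false or ½ = ½
q and p = ½ and false = ½
(q and p) implies p = ½ implies false = ½  [any arg is the third value ⇒ result is the third value]
(p or q) or ((q and p) implies p) = ½ or ½ = ½
((p or q) or ((q and p) implies p)) implies p = ½ implies false = ½
They differ because K3 and K3ʷ treat ½ differently under the binary connectives.

false; ½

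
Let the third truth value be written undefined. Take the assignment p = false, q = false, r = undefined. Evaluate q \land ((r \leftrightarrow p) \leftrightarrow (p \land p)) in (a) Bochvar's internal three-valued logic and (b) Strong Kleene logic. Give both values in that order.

In Bochvar's internal three-valued logic: r \leftrightarrow p = undefined \leftrightarrow false = undefined
p \land p = false \land false = false
(r \leftrightarrow p) \leftrightarrow (p \land p) = undefined \leftrightarrow false = undefined
q \land ((r \leftrightarrow p) \leftrightarrow (p \land p)) = false \land undefined = undefined
In Strong Kleene logic: r \leftrightarrow p = undefined \leftrightarrow false = undefined
p \land p = false \land false = false
(r \leftrightarrow p) \leftrightarrow (p \land p) = undefined \leftrightarrow false = undefined
q \land ((r \leftrightarrow p) \leftrightarrow (p \land p)) = false \land undefined = false
They differ because Bochvar's internal three-valued logic and Strong Kleene logic treat undefined differently under the binary connectives.

undefined; false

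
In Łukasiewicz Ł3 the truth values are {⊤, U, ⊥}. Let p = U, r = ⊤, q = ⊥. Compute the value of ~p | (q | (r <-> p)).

~p = ~U = U
r <-> p = ⊤ <-> U = U  [1 − |1−½|]
q | (r <-> p) = ⊥ | U = U
~p | (q | (r <-> p)) = U | U = U

U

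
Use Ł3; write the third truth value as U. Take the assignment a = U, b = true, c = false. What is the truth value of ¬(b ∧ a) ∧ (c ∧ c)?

b ∧ a = true ∧ U = U
¬(b ∧ a) = ¬U = U
c ∧ c = false ∧ false = false
¬(b ∧ a) ∧ (c ∧ c) = U ∧ false = false

false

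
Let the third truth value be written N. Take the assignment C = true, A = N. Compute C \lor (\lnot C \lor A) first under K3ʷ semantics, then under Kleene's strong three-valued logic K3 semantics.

N; true

In K3ʷ: \lnot C = \lnot true = false
\lnot C \lor A = false \lor N = N
C \lor (\lnot C \lor A) = true \lor N = N
In Kleene's strong three-valued logic K3: \lnot C = \lnot true = false
\lnot C \lor A = false \lor N = N
C \lor (\lnot C \lor A) = true \lor N = true
They differ because K3ʷ and Kleene's strong three-valued logic K3 treat N differently under the binary connectives.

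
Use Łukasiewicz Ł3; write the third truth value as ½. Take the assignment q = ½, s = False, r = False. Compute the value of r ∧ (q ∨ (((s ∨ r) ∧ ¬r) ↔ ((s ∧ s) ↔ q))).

False

s ∨ r = False ∨ False = False
¬r = ¬False = True
(s ∨ r) ∧ ¬r = False ∧ True = False
s ∧ s = False ∧ False = False
(s ∧ s) ↔ q = False ↔ ½ = ½  [1 − |0−½|]
((s ∨ r) ∧ ¬r) ↔ ((s ∧ s) ↔ q) = False ↔ ½ = ½
q ∨ (((s ∨ r) ∧ ¬r) ↔ ((s ∧ s) ↔ q)) = ½ ∨ ½ = ½
r ∧ (q ∨ (((s ∨ r) ∧ ¬r) ↔ ((s ∧ s) ↔ q))) = False ∧ ½ = False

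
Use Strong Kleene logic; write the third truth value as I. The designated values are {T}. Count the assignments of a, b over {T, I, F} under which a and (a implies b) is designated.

1

Designated under: (a=T, b=T).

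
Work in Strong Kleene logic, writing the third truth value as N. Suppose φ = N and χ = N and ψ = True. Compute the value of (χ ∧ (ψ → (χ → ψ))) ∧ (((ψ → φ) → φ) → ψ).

χ → ψ = N → True = True
ψ → (χ → ψ) = True → True = True
χ ∧ (ψ → (χ → ψ)) = N ∧ True = N
ψ → φ = True → N = N
(ψ → φ) → φ = N → N = N
((ψ → φ) → φ) → ψ = N → True = True
(χ ∧ (ψ → (χ → ψ))) ∧ (((ψ → φ) → φ) → ψ) = N ∧ True = N

N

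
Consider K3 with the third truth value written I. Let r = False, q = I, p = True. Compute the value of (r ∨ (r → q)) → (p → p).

r → q = False → I = True  [¬False ∨ I]
r ∨ (r → q) = False ∨ True = True
p → p = True → True = True
(r ∨ (r → q)) → (p → p) = True → True = True

True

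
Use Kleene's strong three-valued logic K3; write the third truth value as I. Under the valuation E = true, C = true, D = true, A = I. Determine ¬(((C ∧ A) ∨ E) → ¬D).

true

C ∧ A = true ∧ I = I
(C ∧ A) ∨ E = I ∨ true = true
¬D = ¬true = false
((C ∧ A) ∨ E) → ¬D = true → false = false
¬(((C ∧ A) ∨ E) → ¬D) = ¬false = true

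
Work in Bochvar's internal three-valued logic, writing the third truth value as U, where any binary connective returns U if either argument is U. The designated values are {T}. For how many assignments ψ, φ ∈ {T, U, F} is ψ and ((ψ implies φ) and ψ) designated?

Designated under: (ψ=T, φ=T).

1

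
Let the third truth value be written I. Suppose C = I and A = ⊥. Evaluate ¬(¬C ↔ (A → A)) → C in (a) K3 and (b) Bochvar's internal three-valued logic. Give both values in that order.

In K3: ¬C = ¬I = I
A → A = ⊥ → ⊥ = ⊤
¬C ↔ (A → A) = I ↔ ⊤ = I
¬(¬C ↔ (A → A)) = ¬I = I
¬(¬C ↔ (A → A)) → C = I → I = I  [¬I ∨ I]
In Bochvar's internal three-valued logic: ¬C = ¬I = I
A → A = ⊥ → ⊥ = ⊤
¬C ↔ (A → A) = I ↔ ⊤ = I
¬(¬C ↔ (A → A)) = ¬I = I
¬(¬C ↔ (A → A)) → C = I → I = I  [any arg is the third value ⇒ result is the third value]

I; I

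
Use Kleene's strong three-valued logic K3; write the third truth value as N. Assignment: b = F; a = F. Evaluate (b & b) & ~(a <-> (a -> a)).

F

b & b = F & F = F
a -> a = F -> F = T
a <-> (a -> a) = F <-> T = F
~(a <-> (a -> a)) = ~F = T
(b & b) & ~(a <-> (a -> a)) = F & T = F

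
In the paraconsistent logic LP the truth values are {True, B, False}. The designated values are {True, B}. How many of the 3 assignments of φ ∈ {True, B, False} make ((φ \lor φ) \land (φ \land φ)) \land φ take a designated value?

φ=True: True ✓
φ=B: B ✓
φ=False: False ·

2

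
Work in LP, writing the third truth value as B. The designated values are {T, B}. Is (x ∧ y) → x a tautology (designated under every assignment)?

Every assignment of x, y over {T, B, F} gives a value in {T, B}.
In particular, with x=B, y=B: (x ∧ y) → x = B.

Yes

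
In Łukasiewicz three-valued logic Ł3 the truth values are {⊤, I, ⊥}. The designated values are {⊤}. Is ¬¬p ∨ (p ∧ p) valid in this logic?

Countermodel: p=I gives I, which is not designated.

No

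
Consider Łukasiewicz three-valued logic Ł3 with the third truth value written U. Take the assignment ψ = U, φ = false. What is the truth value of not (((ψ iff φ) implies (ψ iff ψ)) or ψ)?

ψ iff φ = U iff false = U  [1 − |½−0|]
ψ iff ψ = U iff U = true
(ψ iff φ) implies (ψ iff ψ) = U implies true = true
((ψ iff φ) implies (ψ iff ψ)) or ψ = true or U = true
not (((ψ iff φ) implies (ψ iff ψ)) or ψ) = not true = false

false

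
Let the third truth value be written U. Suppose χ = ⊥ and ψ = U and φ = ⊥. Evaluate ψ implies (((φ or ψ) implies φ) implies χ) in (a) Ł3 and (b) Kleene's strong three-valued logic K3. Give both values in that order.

⊤; U

In Ł3: φ or ψ = ⊥ or U = U
(φ or ψ) implies φ = U implies ⊥ = U  [min(1, 1−½+0)]
((φ or ψ) implies φ) implies χ = U implies ⊥ = U
ψ implies (((φ or ψ) implies φ) implies χ) = U implies U = ⊤
In Kleene's strong three-valued logic K3: φ or ψ = ⊥ or U = U
(φ or ψ) implies φ = U implies ⊥ = U
((φ or ψ) implies φ) implies χ = U implies ⊥ = U
ψ implies (((φ or ψ) implies φ) implies χ) = U implies U = U
They differ because Ł3 and Kleene's strong three-valued logic K3 treat U differently under implication.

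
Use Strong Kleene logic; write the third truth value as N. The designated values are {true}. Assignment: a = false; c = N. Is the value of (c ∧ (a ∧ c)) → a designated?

a ∧ c = false ∧ N = false
c ∧ (a ∧ c) = N ∧ false = false
(c ∧ (a ∧ c)) → a = false → false = true
true ∈ {true}.

Yes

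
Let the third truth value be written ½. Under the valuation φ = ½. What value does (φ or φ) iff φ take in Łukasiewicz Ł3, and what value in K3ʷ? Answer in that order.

In Łukasiewicz Ł3: φ or φ = ½ or ½ = ½
(φ or φ) iff φ = ½ iff ½ = ⊤  [1 − |½−½|]
In K3ʷ: φ or φ = ½ or ½ = ½
(φ or φ) iff φ = ½ iff ½ = ½
They differ because Łukasiewicz Ł3 and K3ʷ treat ½ differently under the binary connectives.

⊤; ½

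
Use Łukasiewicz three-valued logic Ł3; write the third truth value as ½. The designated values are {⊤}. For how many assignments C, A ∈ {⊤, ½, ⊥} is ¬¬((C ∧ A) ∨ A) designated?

Designated under: (C=⊤, A=⊤); (C=½, A=⊤); (C=⊥, A=⊤).

3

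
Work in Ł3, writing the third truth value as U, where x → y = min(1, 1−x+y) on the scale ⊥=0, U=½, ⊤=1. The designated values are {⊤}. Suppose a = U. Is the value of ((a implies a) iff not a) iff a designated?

Yes

a implies a = U implies U = ⊤  [min(1, 1−½+½)]
not a = not U = U
(a implies a) iff not a = ⊤ iff U = U
((a implies a) iff not a) iff a = U iff U = ⊤
⊤ ∈ {⊤}.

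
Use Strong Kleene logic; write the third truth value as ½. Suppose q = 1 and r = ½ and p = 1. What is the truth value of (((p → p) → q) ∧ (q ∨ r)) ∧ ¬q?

0

p → p = 1 → 1 = 1
(p → p) → q = 1 → 1 = 1
q ∨ r = 1 ∨ ½ = 1
((p → p) → q) ∧ (q ∨ r) = 1 ∧ 1 = 1
¬q = ¬1 = 0
(((p → p) → q) ∧ (q ∨ r)) ∧ ¬q = 1 ∧ 0 = 0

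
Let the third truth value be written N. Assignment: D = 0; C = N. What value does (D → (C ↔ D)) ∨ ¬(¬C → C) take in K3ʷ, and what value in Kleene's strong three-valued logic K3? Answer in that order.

In K3ʷ: C ↔ D = N ↔ 0 = N
D → (C ↔ D) = 0 → N = N  [any arg is the third value ⇒ result is the third value]
¬C = ¬N = N
¬C → C = N → N = N
¬(¬C → C) = ¬N = N
(D → (C ↔ D)) ∨ ¬(¬C → C) = N ∨ N = N
In Kleene's strong three-valued logic K3: C ↔ D = N ↔ 0 = N
D → (C ↔ D) = 0 → N = 1  [¬0 ∨ N]
¬C = ¬N = N
¬C → C = N → N = N
¬(¬C → C) = ¬N = N
(D → (C ↔ D)) ∨ ¬(¬C → C) = 1 ∨ N = 1
They differ because K3ʷ and Kleene's strong three-valued logic K3 treat N differently under the binary connectives.

N; 1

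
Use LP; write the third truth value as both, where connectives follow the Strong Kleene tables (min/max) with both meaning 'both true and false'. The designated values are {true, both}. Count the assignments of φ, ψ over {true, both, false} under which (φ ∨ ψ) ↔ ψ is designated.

8

Of the 9 assignments, 8 give a value in {true, both}.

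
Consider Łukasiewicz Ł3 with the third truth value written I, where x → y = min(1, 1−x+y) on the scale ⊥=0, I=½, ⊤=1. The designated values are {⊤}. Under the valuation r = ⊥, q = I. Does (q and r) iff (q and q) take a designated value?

q and r = I and ⊥ = ⊥
q and q = I and I = I
(q and r) iff (q and q) = ⊥ iff I = I  [1 − |0−½|]
I ∉ {⊤}.

No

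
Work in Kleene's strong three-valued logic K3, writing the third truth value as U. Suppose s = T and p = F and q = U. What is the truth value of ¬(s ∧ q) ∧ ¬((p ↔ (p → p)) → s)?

s ∧ q = T ∧ U = U
¬(s ∧ q) = ¬U = U
p → p = F → F = T
p ↔ (p → p) = F ↔ T = F
(p ↔ (p → p)) → s = F → T = T
¬((p ↔ (p → p)) → s) = ¬T = F
¬(s ∧ q) ∧ ¬((p ↔ (p → p)) → s) = U ∧ F = F

F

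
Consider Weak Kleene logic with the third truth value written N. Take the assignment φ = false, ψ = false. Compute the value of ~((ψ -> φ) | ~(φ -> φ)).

false

ψ -> φ = false -> false = true
φ -> φ = false -> false = true
~(φ -> φ) = ~true = false
(ψ -> φ) | ~(φ -> φ) = true | false = true
~((ψ -> φ) | ~(φ -> φ)) = ~true = false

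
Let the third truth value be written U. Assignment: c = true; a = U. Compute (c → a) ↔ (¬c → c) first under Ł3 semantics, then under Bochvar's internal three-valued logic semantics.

In Ł3: c → a = true → U = U  [min(1, 1−1+½)]
¬c = ¬true = false
¬c → c = false → true = true
(c → a) ↔ (¬c → c) = U ↔ true = U
In Bochvar's internal three-valued logic: c → a = true → U = U
¬c = ¬true = false
¬c → c = false → true = true
(c → a) ↔ (¬c → c) = U ↔ true = U

U; U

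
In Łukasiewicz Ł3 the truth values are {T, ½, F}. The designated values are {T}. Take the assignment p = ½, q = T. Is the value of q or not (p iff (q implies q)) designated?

Yes

q implies q = T implies T = T
p iff (q implies q) = ½ iff T = ½  [1 − |½−1|]
not (p iff (q implies q)) = not ½ = ½
q or not (p iff (q implies q)) = T or ½ = T
T ∈ {T}.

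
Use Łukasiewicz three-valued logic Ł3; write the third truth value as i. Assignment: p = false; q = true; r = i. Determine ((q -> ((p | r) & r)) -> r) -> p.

p | r = false | i = i
(p | r) & r = i & i = i
q -> ((p | r) & r) = true -> i = i  [min(1, 1−1+½)]
(q -> ((p | r) & r)) -> r = i -> i = true
((q -> ((p | r) & r)) -> r) -> p = true -> false = false

false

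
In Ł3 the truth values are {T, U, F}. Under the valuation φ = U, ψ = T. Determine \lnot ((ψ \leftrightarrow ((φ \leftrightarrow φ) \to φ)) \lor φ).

φ \leftrightarrow φ = U \leftrightarrow U = T  [1 − |½−½|]
(φ \leftrightarrow φ) \to φ = T \to U = U
ψ \leftrightarrow ((φ \leftrightarrow φ) \to φ) = T \leftrightarrow U = U
(ψ \leftrightarrow ((φ \leftrightarrow φ) \to φ)) \lor φ = U \lor U = U
\lnot ((ψ \leftrightarrow ((φ \leftrightarrow φ) \to φ)) \lor φ) = \lnot U = U

U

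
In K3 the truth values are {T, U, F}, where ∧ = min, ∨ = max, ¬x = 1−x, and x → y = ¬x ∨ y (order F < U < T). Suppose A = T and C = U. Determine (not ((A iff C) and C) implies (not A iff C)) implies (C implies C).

U

A iff C = T iff U = U
(A iff C) and C = U and U = U
not ((A iff C) and C) = not U = U
not A = not T = F
not A iff C = F iff U = U
not ((A iff C) and C) implies (not A iff C) = U implies U = U  [not U or U]
C implies C = U implies U = U
(not ((A iff C) and C) implies (not A iff C)) implies (C implies C) = U implies U = U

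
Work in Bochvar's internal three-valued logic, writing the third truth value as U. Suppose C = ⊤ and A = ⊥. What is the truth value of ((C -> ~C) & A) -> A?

~C = ~⊤ = ⊥
C -> ~C = ⊤ -> ⊥ = ⊥
(C -> ~C) & A = ⊥ & ⊥ = ⊥
((C -> ~C) & A) -> A = ⊥ -> ⊥ = ⊤

⊤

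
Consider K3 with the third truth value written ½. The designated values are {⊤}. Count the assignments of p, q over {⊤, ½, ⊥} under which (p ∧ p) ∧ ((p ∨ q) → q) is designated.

Designated under: (p=⊤, q=⊤).

1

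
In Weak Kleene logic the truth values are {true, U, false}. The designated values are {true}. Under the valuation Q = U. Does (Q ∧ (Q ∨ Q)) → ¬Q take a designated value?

Q ∨ Q = U ∨ U = U
Q ∧ (Q ∨ Q) = U ∧ U = U
¬Q = ¬U = U
(Q ∧ (Q ∨ Q)) → ¬Q = U → U = U  [any arg is the third value ⇒ result is the third value]
U ∉ {true}.

No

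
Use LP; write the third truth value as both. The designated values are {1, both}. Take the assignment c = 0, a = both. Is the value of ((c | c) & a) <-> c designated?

Yes

c | c = 0 | 0 = 0
(c | c) & a = 0 & both = 0
((c | c) & a) <-> c = 0 <-> 0 = 1
1 ∈ {1, both}.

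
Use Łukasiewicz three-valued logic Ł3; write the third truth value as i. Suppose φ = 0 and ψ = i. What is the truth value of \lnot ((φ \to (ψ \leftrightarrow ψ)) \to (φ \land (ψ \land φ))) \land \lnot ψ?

ψ \leftrightarrow ψ = i \leftrightarrow i = 1  [1 − |½−½|]
φ \to (ψ \leftrightarrow ψ) = 0 \to 1 = 1
ψ \land φ = i \land 0 = 0
φ \land (ψ \land φ) = 0 \land 0 = 0
(φ \to (ψ \leftrightarrow ψ)) \to (φ \land (ψ \land φ)) = 1 \to 0 = 0
\lnot ((φ \to (ψ \leftrightarrow ψ)) \to (φ \land (ψ \land φ))) = \lnot 0 = 1
\lnot ψ = \lnot i = i
\lnot ((φ \to (ψ \leftrightarrow ψ)) \to (φ \land (ψ \land φ))) \land \lnot ψ = 1 \land i = i

i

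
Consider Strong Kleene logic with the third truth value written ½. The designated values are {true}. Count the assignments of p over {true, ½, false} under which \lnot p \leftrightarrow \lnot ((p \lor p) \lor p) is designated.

2

p=true: true ✓
p=½: ½ ·
p=false: true ✓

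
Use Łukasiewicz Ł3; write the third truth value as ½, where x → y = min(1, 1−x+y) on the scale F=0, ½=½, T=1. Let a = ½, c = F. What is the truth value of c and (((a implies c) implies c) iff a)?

a implies c = ½ implies F = ½  [min(1, 1−½+0)]
(a implies c) implies c = ½ implies F = ½
((a implies c) implies c) iff a = ½ iff ½ = T
c and (((a implies c) implies c) iff a) = F and T = F

F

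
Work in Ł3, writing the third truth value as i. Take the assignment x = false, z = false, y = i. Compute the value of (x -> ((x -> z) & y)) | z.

x -> z = false -> false = true
(x -> z) & y = true & i = i
x -> ((x -> z) & y) = false -> i = true
(x -> ((x -> z) & y)) | z = true | false = true

true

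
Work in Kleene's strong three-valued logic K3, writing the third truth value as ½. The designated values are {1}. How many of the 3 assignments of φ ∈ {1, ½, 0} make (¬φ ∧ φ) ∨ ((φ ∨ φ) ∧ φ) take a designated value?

1

φ=1: 1 ✓
φ=½: ½ ·
φ=0: 0 ·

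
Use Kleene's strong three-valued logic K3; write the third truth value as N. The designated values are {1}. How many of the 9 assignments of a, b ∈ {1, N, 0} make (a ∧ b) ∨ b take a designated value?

3

Designated under: (a=1, b=1); (a=N, b=1); (a=0, b=1).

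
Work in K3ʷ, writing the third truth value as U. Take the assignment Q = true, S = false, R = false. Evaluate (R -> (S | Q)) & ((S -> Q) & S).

false

S | Q = false | true = true
R -> (S | Q) = false -> true = true
S -> Q = false -> true = true
(S -> Q) & S = true & false = false
(R -> (S | Q)) & ((S -> Q) & S) = true & false = false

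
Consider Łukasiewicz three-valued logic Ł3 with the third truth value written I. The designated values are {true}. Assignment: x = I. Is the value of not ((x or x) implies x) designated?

x or x = I or I = I
(x or x) implies x = I implies I = true
not ((x or x) implies x) = not true = false
false ∉ {true}.

No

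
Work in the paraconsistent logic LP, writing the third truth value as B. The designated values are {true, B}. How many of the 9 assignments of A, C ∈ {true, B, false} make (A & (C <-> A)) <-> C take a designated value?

8

Of the 9 assignments, 8 give a value in {true, B}.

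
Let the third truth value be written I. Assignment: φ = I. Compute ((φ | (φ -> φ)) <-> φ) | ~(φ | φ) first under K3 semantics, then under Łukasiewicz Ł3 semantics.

In K3: φ -> φ = I -> I = I
φ | (φ -> φ) = I | I = I
(φ | (φ -> φ)) <-> φ = I <-> I = I
φ | φ = I | I = I
~(φ | φ) = ~I = I
((φ | (φ -> φ)) <-> φ) | ~(φ | φ) = I | I = I
In Łukasiewicz Ł3: φ -> φ = I -> I = 1  [min(1, 1−½+½)]
φ | (φ -> φ) = I | 1 = 1
(φ | (φ -> φ)) <-> φ = 1 <-> I = I
φ | φ = I | I = I
~(φ | φ) = ~I = I
((φ | (φ -> φ)) <-> φ) | ~(φ | φ) = I | I = I

I; I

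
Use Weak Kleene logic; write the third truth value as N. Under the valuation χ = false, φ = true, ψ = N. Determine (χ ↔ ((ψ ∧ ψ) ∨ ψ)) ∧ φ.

ψ ∧ ψ = N ∧ N = N
(ψ ∧ ψ) ∨ ψ = N ∨ N = N
χ ↔ ((ψ ∧ ψ) ∨ ψ) = false ↔ N = N
(χ ↔ ((ψ ∧ ψ) ∨ ψ)) ∧ φ = N ∧ true = N

N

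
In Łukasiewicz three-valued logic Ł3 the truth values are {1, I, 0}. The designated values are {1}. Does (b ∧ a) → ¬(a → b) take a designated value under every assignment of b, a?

Countermodel: b=1, a=1 gives 0, which is not designated.

No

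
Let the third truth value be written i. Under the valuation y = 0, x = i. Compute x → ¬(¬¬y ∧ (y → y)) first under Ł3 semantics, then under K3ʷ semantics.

1; i

In Ł3: ¬y = ¬0 = 1
¬¬y = ¬1 = 0
y → y = 0 → 0 = 1
¬¬y ∧ (y → y) = 0 ∧ 1 = 0
¬(¬¬y ∧ (y → y)) = ¬0 = 1
x → ¬(¬¬y ∧ (y → y)) = i → 1 = 1
In K3ʷ: ¬y = ¬0 = 1
¬¬y = ¬1 = 0
y → y = 0 → 0 = 1
¬¬y ∧ (y → y) = 0 ∧ 1 = 0
¬(¬¬y ∧ (y → y)) = ¬0 = 1
x → ¬(¬¬y ∧ (y → y)) = i → 1 = i  [any arg is the third value ⇒ result is the third value]
They differ because Ł3 and K3ʷ treat i differently under the binary connectives.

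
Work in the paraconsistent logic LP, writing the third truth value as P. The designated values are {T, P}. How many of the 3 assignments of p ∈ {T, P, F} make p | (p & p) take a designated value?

p=T: T ✓
p=P: P ✓
p=F: F ·

2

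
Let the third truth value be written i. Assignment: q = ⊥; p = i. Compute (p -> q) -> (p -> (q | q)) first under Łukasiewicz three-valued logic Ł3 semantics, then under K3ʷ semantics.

In Łukasiewicz three-valued logic Ł3: p -> q = i -> ⊥ = i  [min(1, 1−½+0)]
q | q = ⊥ | ⊥ = ⊥
p -> (q | q) = i -> ⊥ = i
(p -> q) -> (p -> (q | q)) = i -> i = ⊤
In K3ʷ: p -> q = i -> ⊥ = i
q | q = ⊥ | ⊥ = ⊥
p -> (q | q) = i -> ⊥ = i
(p -> q) -> (p -> (q | q)) = i -> i = i
They differ because Łukasiewicz three-valued logic Ł3 and K3ʷ treat i differently under the binary connectives.

⊤; i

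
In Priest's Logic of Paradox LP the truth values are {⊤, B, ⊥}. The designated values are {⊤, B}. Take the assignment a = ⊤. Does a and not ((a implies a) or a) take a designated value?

No

a implies a = ⊤ implies ⊤ = ⊤
(a implies a) or a = ⊤ or ⊤ = ⊤
not ((a implies a) or a) = not ⊤ = ⊥
a and not ((a implies a) or a) = ⊤ and ⊥ = ⊥
⊥ ∉ {⊤, B}.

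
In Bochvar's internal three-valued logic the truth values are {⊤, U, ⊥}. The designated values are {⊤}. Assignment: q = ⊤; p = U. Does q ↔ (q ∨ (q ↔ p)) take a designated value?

q ↔ p = ⊤ ↔ U = U
q ∨ (q ↔ p) = ⊤ ∨ U = U
q ↔ (q ∨ (q ↔ p)) = ⊤ ↔ U = U
U ∉ {⊤}.

No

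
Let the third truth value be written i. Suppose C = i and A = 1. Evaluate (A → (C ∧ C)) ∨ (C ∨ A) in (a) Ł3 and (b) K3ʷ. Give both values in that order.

In Ł3: C ∧ C = i ∧ i = i
A → (C ∧ C) = 1 → i = i  [min(1, 1−1+½)]
C ∨ A = i ∨ 1 = 1
(A → (C ∧ C)) ∨ (C ∨ A) = i ∨ 1 = 1
In K3ʷ: C ∧ C = i ∧ i = i
A → (C ∧ C) = 1 → i = i
C ∨ A = i ∨ 1 = i
(A → (C ∧ C)) ∨ (C ∨ A) = i ∨ i = i
They differ because Ł3 and K3ʷ treat i differently under the binary connectives.

1; i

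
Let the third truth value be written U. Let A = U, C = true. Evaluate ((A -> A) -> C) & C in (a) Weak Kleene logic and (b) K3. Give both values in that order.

In Weak Kleene logic: A -> A = U -> U = U  [any arg is the third value ⇒ result is the third value]
(A -> A) -> C = U -> true = U
((A -> A) -> C) & C = U & true = U
In K3: A -> A = U -> U = U
(A -> A) -> C = U -> true = true
((A -> A) -> C) & C = true & true = true
They differ because Weak Kleene logic and K3 treat U differently under the binary connectives.

U; true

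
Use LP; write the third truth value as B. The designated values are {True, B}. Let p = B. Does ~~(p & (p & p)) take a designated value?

p & p = B & B = B
p & (p & p) = B & B = B
~(p & (p & p)) = ~B = B
~~(p & (p & p)) = ~B = B
B ∈ {True, B}.

Yes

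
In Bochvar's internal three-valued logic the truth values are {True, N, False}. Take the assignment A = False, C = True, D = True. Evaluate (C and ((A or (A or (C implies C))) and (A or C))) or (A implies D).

C implies C = True implies True = True
A or (C implies C) = False or True = True
A or (A or (C implies C)) = False or True = True
A or C = False or True = True
(A or (A or (C implies C))) and (A or C) = True and True = True
C and ((A or (A or (C implies C))) and (A or C)) = True and True = True
A implies D = False implies True = True
(C and ((A or (A or (C implies C))) and (A or C))) or (A implies D) = True or True = True

True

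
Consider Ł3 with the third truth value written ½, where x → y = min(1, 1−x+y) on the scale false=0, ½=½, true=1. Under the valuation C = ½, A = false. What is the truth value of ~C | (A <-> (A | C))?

½

~C = ~½ = ½
A | C = false | ½ = ½
A <-> (A | C) = false <-> ½ = ½  [1 − |0−½|]
~C | (A <-> (A | C)) = ½ | ½ = ½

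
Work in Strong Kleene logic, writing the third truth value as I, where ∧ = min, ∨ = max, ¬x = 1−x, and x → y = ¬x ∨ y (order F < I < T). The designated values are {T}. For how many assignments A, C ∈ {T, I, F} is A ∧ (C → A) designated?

3

Designated under: (A=T, C=T); (A=T, C=I); (A=T, C=F).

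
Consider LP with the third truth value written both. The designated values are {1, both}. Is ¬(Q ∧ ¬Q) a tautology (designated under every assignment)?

Yes

Every assignment of Q over {1, both, 0} gives a value in {1, both}.
In particular, with Q=both: ¬(Q ∧ ¬Q) = both.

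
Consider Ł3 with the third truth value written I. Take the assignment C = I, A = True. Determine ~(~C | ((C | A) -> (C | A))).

~C = ~I = I
C | A = I | True = True
C | A = I | True = True
(C | A) -> (C | A) = True -> True = True
~C | ((C | A) -> (C | A)) = I | True = True
~(~C | ((C | A) -> (C | A))) = ~True = False

False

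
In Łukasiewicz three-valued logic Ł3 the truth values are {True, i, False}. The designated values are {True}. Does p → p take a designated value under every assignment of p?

Yes

Every assignment of p over {True, i, False} gives a value in {True}.
In particular, with p=i: p → p = True.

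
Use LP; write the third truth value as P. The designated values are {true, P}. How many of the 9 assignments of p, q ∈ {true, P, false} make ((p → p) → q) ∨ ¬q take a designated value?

9

Of the 9 assignments, 9 give a value in {true, P}.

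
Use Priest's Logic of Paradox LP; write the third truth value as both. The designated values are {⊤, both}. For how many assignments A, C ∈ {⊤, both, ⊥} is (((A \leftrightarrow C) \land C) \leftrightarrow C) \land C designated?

5

Of the 9 assignments, 5 give a value in {⊤, both}.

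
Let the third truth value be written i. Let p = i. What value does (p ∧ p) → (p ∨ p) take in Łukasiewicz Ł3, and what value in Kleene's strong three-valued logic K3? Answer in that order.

In Łukasiewicz Ł3: p ∧ p = i ∧ i = i
p ∨ p = i ∨ i = i
(p ∧ p) → (p ∨ p) = i → i = T  [min(1, 1−½+½)]
In Kleene's strong three-valued logic K3: p ∧ p = i ∧ i = i
p ∨ p = i ∨ i = i
(p ∧ p) → (p ∨ p) = i → i = i
They differ because Łukasiewicz Ł3 and Kleene's strong three-valued logic K3 treat i differently under implication.

T; i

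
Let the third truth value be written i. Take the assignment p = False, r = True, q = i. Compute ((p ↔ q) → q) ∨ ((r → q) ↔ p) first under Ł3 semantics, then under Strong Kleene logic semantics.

In Ł3: p ↔ q = False ↔ i = i  [1 − |0−½|]
(p ↔ q) → q = i → i = True
r → q = True → i = i
(r → q) ↔ p = i ↔ False = i
((p ↔ q) → q) ∨ ((r → q) ↔ p) = True ∨ i = True
In Strong Kleene logic: p ↔ q = False ↔ i = i
(p ↔ q) → q = i → i = i  [¬i ∨ i]
r → q = True → i = i
(r → q) ↔ p = i ↔ False = i
((p ↔ q) → q) ∨ ((r → q) ↔ p) = i ∨ i = i
They differ because Ł3 and Strong Kleene logic treat i differently under implication.

True; i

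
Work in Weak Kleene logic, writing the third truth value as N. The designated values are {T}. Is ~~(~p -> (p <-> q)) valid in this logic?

No

Countermodel: p=T, q=N gives N, which is not designated.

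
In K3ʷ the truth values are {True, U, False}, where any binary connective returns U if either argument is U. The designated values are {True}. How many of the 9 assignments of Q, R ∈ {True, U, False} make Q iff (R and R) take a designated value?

2

Designated under: (Q=True, R=True); (Q=False, R=False).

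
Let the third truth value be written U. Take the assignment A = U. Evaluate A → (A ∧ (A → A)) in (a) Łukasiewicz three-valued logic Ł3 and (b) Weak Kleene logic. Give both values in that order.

In Łukasiewicz three-valued logic Ł3: A → A = U → U = ⊤
A ∧ (A → A) = U ∧ ⊤ = U
A → (A ∧ (A → A)) = U → U = ⊤
In Weak Kleene logic: A → A = U → U = U  [any arg is the third value ⇒ result is the third value]
A ∧ (A → A) = U ∧ U = U
A → (A ∧ (A → A)) = U → U = U
They differ because Łukasiewicz three-valued logic Ł3 and Weak Kleene logic treat U differently under the binary connectives.

⊤; U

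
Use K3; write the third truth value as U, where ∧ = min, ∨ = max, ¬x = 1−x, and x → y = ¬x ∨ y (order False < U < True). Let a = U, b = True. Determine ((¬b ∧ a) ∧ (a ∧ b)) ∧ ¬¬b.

¬b = ¬True = False
¬b ∧ a = False ∧ U = False
a ∧ b = U ∧ True = U
(¬b ∧ a) ∧ (a ∧ b) = False ∧ U = False
¬b = ¬True = False
¬¬b = ¬False = True
((¬b ∧ a) ∧ (a ∧ b)) ∧ ¬¬b = False ∧ True = False

False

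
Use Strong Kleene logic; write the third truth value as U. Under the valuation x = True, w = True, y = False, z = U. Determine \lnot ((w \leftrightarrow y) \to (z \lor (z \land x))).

w \leftrightarrow y = True \leftrightarrow False = False
z \land x = U \land True = U
z \lor (z \land x) = U \lor U = U
(w \leftrightarrow y) \to (z \lor (z \land x)) = False \to U = True
\lnot ((w \leftrightarrow y) \to (z \lor (z \land x))) = \lnot True = False

False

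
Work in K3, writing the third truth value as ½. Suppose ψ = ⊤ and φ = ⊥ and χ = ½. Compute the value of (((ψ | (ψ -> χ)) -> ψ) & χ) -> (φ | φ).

ψ -> χ = ⊤ -> ½ = ½  [~⊤ | ½]
ψ | (ψ -> χ) = ⊤ | ½ = ⊤
(ψ | (ψ -> χ)) -> ψ = ⊤ -> ⊤ = ⊤
((ψ | (ψ -> χ)) -> ψ) & χ = ⊤ & ½ = ½
φ | φ = ⊥ | ⊥ = ⊥
(((ψ | (ψ -> χ)) -> ψ) & χ) -> (φ | φ) = ½ -> ⊥ = ½

½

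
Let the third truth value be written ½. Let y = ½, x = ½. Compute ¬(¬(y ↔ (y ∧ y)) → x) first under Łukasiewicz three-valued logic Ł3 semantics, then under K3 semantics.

In Łukasiewicz three-valued logic Ł3: y ∧ y = ½ ∧ ½ = ½
y ↔ (y ∧ y) = ½ ↔ ½ = true  [1 − |½−½|]
¬(y ↔ (y ∧ y)) = ¬true = false
¬(y ↔ (y ∧ y)) → x = false → ½ = true
¬(¬(y ↔ (y ∧ y)) → x) = ¬true = false
In K3: y ∧ y = ½ ∧ ½ = ½
y ↔ (y ∧ y) = ½ ↔ ½ = ½
¬(y ↔ (y ∧ y)) = ¬½ = ½
¬(y ↔ (y ∧ y)) → x = ½ → ½ = ½  [¬½ ∨ ½]
¬(¬(y ↔ (y ∧ y)) → x) = ¬½ = ½
They differ because Łukasiewicz three-valued logic Ł3 and K3 treat ½ differently under implication.

false; ½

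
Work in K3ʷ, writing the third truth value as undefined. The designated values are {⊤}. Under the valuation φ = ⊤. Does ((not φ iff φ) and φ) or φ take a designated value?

not φ = not ⊤ = ⊥
not φ iff φ = ⊥ iff ⊤ = ⊥
(not φ iff φ) and φ = ⊥ and ⊤ = ⊥
((not φ iff φ) and φ) or φ = ⊥ or ⊤ = ⊤
⊤ ∈ {⊤}.

Yes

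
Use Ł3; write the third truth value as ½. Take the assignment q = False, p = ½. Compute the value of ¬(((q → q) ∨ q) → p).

½

q → q = False → False = True
(q → q) ∨ q = True ∨ False = True
((q → q) ∨ q) → p = True → ½ = ½  [min(1, 1−1+½)]
¬(((q → q) ∨ q) → p) = ¬½ = ½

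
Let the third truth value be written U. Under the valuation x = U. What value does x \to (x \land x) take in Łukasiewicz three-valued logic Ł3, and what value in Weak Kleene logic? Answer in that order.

⊤; U

In Łukasiewicz three-valued logic Ł3: x \land x = U \land U = U
x \to (x \land x) = U \to U = ⊤  [min(1, 1−½+½)]
In Weak Kleene logic: x \land x = U \land U = U
x \to (x \land x) = U \to U = U
They differ because Łukasiewicz three-valued logic Ł3 and Weak Kleene logic treat U differently under the binary connectives.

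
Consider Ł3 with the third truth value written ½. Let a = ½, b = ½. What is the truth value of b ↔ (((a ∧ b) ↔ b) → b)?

a ∧ b = ½ ∧ ½ = ½
(a ∧ b) ↔ b = ½ ↔ ½ = T  [1 − |½−½|]
((a ∧ b) ↔ b) → b = T → ½ = ½
b ↔ (((a ∧ b) ↔ b) → b) = ½ ↔ ½ = T

T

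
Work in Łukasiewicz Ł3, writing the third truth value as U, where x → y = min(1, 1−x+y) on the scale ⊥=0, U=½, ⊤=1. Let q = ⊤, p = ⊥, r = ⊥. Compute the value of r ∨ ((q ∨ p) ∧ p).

⊥

q ∨ p = ⊤ ∨ ⊥ = ⊤
(q ∨ p) ∧ p = ⊤ ∧ ⊥ = ⊥
r ∨ ((q ∨ p) ∧ p) = ⊥ ∨ ⊥ = ⊥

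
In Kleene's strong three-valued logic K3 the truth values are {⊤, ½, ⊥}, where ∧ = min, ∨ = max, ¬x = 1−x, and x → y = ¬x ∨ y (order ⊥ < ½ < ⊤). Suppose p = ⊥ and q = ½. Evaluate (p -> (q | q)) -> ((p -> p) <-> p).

q | q = ½ | ½ = ½
p -> (q | q) = ⊥ -> ½ = ⊤
p -> p = ⊥ -> ⊥ = ⊤
(p -> p) <-> p = ⊤ <-> ⊥ = ⊥
(p -> (q | q)) -> ((p -> p) <-> p) = ⊤ -> ⊥ = ⊥

⊥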